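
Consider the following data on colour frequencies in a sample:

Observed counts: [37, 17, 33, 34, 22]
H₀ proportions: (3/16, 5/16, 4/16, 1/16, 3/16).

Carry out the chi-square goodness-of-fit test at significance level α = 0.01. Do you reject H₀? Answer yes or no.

n = 143; E_i = n·p_i = [26.81, 44.69, 35.75, 8.94, 26.81]
χ² = (37−26.81)²/26.81 + (17−44.69)²/44.69 + (33−35.75)²/35.75 + (34−8.94)²/8.94 + (22−26.81)²/26.81 = 92.3809
df = 4
p-value (upper-tail) = 0.00000
At α=0.01: p < α → reject H₀

reject H₀: yes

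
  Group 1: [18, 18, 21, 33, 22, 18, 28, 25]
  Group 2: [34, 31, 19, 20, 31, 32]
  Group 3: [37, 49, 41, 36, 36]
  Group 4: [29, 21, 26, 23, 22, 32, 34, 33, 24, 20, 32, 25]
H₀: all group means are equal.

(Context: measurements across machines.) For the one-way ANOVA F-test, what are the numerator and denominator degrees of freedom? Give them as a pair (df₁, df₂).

degrees of freedom = [3, 27]

k = 4 groups, N = 31 total
df = (k−1, N−k) = (4−1, 31−4) = (3, 27)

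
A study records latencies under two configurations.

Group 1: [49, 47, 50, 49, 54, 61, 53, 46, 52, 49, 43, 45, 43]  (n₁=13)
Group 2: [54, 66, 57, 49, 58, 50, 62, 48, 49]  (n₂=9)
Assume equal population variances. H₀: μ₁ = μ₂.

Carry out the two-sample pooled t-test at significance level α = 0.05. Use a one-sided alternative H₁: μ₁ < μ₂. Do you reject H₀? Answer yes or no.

x̄₁=49.308, s₁=4.956, n₁=13
x̄₂=54.778, s₂=6.418, n₂=9
s_p² = [12·4.956² + 8·6.418²]/20 = 31.2162
SE = √(s_p²·(1/13+1/9)) = 2.4228
t = (49.308−54.778)/2.4228 = -2.2578
df = 20
p-value (one-sided, H₁ less) = 0.01765
At α=0.05: p < α → reject H₀

reject H₀: yes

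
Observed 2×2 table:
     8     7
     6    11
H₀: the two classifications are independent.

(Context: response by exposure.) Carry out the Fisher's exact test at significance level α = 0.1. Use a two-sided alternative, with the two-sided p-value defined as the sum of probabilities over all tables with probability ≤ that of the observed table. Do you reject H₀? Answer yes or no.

reject H₀: no

Margins: r₁=15, r₂=17, c₁=14, c₂=18, n=32
p_obs = C(15,8)·C(17,6)/C(32,14); sum pmf over tables with pmf ≤ p_obs
p-value (two-sided) = 0.47645
At α=0.1: p ≥ α → fail to reject H₀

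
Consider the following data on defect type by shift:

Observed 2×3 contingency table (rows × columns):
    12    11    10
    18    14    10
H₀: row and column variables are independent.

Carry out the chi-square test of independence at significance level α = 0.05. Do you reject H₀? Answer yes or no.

reject H₀: no

Row totals [33, 42], col totals [30, 25, 20], n=75
χ² = (12−13.20)²/13.20 + (11−11.00)²/11.00 + (10−8.80)²/8.80 + (18−16.80)²/16.80 + (14−14.00)²/14.00 + (10−11.20)²/11.20 = 0.4870
df = 2
p-value (upper-tail) = 0.78387
At α=0.05: p ≥ α → fail to reject H₀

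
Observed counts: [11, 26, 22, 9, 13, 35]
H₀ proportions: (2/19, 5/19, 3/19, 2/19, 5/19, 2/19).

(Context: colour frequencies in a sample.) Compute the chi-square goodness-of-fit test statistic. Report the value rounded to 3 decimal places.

n = 116; E_i = n·p_i = [12.21, 30.53, 18.32, 12.21, 30.53, 12.21]
χ² = (11−12.21)²/12.21 + (26−30.53)²/30.53 + (22−18.32)²/18.32 + (9−12.21)²/12.21 + (13−30.53)²/30.53 + (35−12.21)²/12.21 = 54.9727
df = 5

test statistic = 54.973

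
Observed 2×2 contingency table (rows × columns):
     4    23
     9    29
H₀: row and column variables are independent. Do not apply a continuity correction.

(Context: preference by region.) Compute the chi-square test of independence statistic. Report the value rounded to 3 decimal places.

test statistic = 0.776

Row totals [27, 38], col totals [13, 52], n=65
χ² = (4−5.40)²/5.40 + (23−21.60)²/21.60 + (9−7.60)²/7.60 + (29−30.40)²/30.40 = 0.7761
df = 1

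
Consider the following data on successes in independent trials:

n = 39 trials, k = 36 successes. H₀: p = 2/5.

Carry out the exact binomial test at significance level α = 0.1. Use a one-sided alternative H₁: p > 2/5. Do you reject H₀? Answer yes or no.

reject H₀: yes

Exact binomial: n=39, k=36, p₀=2/5=0.4000
P(X≥36) from Σ C(n,i)·p₀^i·(1−p₀)^(n−i)
p-value (one-sided, H₁ greater) = 0.00000
At α=0.1: p < α → reject H₀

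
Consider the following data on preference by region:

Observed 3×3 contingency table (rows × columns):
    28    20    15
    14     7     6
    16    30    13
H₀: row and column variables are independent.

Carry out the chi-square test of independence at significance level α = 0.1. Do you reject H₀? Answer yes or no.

reject H₀: yes

Row totals [63, 27, 59], col totals [58, 57, 34], n=149
χ² = (28−24.52)²/24.52 + (20−24.10)²/24.10 + (15−14.38)²/14.38 + (14−10.51)²/10.51 + (7−10.33)²/10.33 + (6−6.16)²/6.16 + (16−22.97)²/22.97 + (30−22.57)²/22.57 + (13−13.46)²/13.46 = 8.0282
df = 4
p-value (upper-tail) = 0.09055
At α=0.1: p < α → reject H₀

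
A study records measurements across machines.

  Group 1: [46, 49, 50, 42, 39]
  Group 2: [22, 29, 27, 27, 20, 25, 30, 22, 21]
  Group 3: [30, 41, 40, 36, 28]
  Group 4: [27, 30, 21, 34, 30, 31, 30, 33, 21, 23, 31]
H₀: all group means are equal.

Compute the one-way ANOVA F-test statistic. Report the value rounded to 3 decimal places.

Group means [45.20, 24.78, 35.00, 28.27], grand mean 31.167
SSB = Σnᵢ(x̄ᵢ−x̄)² = 1517.629; SSW = ΣΣ(x−x̄ᵢ)² = 544.537
MSB = 1517.629/3 = 505.8764; MSW = 544.537/26 = 20.9437
F = MSB/MSW = 24.1541
df = (3, 26)

test statistic = 24.154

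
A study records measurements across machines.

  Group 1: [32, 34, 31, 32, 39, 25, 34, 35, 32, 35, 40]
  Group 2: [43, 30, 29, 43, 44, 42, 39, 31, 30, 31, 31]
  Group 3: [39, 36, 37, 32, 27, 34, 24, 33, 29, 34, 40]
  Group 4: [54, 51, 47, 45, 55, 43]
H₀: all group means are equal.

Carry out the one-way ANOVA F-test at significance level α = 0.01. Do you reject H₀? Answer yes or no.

reject H₀: yes

Group means [33.55, 35.73, 33.18, 49.17], grand mean 36.462
SSB = Σnᵢ(x̄ᵢ−x̄)² = 1186.314; SSW = ΣΣ(x−x̄ᵢ)² = 931.379
MSB = 1186.314/3 = 395.4378; MSW = 931.379/35 = 26.6108
F = MSB/MSW = 14.8600
df = (3, 35)
p-value (upper-tail) = 0.00000
At α=0.01: p < α → reject H₀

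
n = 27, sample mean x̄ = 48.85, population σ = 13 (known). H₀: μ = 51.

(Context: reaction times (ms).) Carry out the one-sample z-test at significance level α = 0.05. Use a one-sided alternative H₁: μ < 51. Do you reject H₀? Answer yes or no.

SE = σ/√n = 13/√27 = 2.5019
z = (x̄−μ₀)/SE = (48.85−51)/2.5019 = -0.8594
p-value (one-sided, H₁ less) = 0.19507
At α=0.05: p ≥ α → fail to reject H₀

reject H₀: no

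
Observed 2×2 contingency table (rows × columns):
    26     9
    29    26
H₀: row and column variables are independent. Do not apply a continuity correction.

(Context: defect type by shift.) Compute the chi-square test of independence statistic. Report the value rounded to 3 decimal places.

test statistic = 4.183

Row totals [35, 55], col totals [55, 35], n=90
χ² = (26−21.39)²/21.39 + (9−13.61)²/13.61 + (29−33.61)²/33.61 + (26−21.39)²/21.39 = 4.1829
df = 1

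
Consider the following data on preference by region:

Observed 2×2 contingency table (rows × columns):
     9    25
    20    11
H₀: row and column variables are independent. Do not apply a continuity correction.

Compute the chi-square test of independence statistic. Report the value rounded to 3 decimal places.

test statistic = 9.499

Row totals [34, 31], col totals [29, 36], n=65
χ² = (9−15.17)²/15.17 + (25−18.83)²/18.83 + (20−13.83)²/13.83 + (11−17.17)²/17.17 = 9.4986
df = 1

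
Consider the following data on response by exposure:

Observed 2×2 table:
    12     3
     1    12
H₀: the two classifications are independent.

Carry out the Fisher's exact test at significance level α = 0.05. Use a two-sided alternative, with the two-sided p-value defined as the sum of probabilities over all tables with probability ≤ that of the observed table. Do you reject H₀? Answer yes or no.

reject H₀: yes

Margins: r₁=15, r₂=13, c₁=13, c₂=15, n=28
p_obs = C(15,12)·C(13,1)/C(28,13); sum pmf over tables with pmf ≤ p_obs
p-value (two-sided) = 0.00017
At α=0.05: p < α → reject H₀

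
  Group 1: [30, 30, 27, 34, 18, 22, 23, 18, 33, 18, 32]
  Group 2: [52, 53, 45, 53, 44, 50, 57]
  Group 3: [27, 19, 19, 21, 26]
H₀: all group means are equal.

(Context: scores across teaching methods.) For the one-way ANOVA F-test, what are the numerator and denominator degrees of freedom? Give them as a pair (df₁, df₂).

k = 3 groups, N = 23 total
df = (k−1, N−k) = (3−1, 23−3) = (2, 20)

degrees of freedom = [2, 20]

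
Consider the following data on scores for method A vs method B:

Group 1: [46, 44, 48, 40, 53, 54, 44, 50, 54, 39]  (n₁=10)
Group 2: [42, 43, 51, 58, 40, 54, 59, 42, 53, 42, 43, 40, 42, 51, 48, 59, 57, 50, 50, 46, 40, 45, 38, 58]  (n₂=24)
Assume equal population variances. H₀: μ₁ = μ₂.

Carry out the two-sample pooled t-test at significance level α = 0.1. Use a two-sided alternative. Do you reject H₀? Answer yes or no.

x̄₁=47.200, s₁=5.534, n₁=10
x̄₂=47.958, s₂=6.944, n₂=24
s_p² = [9·5.534² + 23·6.944²]/32 = 43.2674
SE = √(s_p²·(1/10+1/24)) = 2.4758
t = (47.200−47.958)/2.4758 = -0.3063
df = 32
p-value (two-sided) = 0.76136
At α=0.1: p ≥ α → fail to reject H₀

reject H₀: no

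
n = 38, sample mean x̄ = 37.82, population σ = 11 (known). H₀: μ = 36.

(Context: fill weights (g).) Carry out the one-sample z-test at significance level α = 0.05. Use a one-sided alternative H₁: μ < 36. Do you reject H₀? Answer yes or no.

reject H₀: no

SE = σ/√n = 11/√38 = 1.7844
z = (x̄−μ₀)/SE = (37.82−36)/1.7844 = 1.0199
p-value (one-sided, H₁ less) = 0.84612
At α=0.05: p ≥ α → fail to reject H₀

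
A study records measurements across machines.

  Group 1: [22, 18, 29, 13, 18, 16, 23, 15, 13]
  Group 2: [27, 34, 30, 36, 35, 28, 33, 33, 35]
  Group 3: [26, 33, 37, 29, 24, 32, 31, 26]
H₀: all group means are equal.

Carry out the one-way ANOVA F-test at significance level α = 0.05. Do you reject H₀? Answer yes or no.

Group means [18.56, 32.33, 29.75], grand mean 26.769
SSB = Σnᵢ(x̄ᵢ−x̄)² = 956.893; SSW = ΣΣ(x−x̄ᵢ)² = 437.722
MSB = 956.893/2 = 478.4466; MSW = 437.722/23 = 19.0314
F = MSB/MSW = 25.1399
df = (2, 23)
p-value (upper-tail) = 0.00000
At α=0.05: p < α → reject H₀

reject H₀: yes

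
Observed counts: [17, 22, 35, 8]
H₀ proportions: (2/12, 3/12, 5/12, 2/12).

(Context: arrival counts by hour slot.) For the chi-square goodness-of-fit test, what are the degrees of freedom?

degrees of freedom = 3

df = k − 1 = 4 − 1 = 3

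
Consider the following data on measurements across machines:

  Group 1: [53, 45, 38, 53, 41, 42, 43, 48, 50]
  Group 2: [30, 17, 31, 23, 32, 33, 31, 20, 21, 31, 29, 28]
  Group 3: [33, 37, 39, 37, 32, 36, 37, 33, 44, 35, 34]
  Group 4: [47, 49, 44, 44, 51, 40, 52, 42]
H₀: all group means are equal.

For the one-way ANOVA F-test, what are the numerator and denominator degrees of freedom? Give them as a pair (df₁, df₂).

k = 4 groups, N = 40 total
df = (k−1, N−k) = (4−1, 40−4) = (3, 36)

degrees of freedom = [3, 36]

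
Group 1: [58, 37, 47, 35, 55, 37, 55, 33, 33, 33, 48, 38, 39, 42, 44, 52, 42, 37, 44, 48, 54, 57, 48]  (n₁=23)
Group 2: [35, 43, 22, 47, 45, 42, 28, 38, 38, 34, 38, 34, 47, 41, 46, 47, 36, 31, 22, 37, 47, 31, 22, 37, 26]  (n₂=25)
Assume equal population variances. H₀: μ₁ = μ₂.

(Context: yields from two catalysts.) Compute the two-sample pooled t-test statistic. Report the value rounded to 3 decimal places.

x̄₁=44.174, s₁=8.222, n₁=23
x̄₂=36.560, s₂=8.145, n₂=25
s_p² = [22·8.222² + 24·8.145²]/46 = 66.9449
SE = √(s_p²·(1/23+1/25)) = 2.3640
t = (44.174−36.560)/2.3640 = 3.2208
df = 46

test statistic = 3.221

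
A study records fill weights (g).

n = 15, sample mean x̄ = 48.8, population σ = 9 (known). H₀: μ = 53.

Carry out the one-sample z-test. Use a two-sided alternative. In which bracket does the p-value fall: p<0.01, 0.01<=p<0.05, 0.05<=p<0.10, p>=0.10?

p-value bracket: 0.05<=p<0.10

SE = σ/√n = 9/√15 = 2.3238
z = (x̄−μ₀)/SE = (48.8−53)/2.3238 = -1.8074
p-value (two-sided) = 0.07070
→ bracket: 0.05<=p<0.10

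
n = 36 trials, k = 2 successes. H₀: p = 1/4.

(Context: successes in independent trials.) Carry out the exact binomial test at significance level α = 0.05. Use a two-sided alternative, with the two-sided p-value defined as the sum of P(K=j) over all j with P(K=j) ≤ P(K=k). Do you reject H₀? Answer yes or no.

Exact binomial: n=36, k=2, p₀=1/4=0.2500
P(X=j) = C(n,j)·p₀^j·(1−p₀)^(n−j); p = Σ P(X=j) over j with P(X=j) ≤ P(X=2)
p-value (two-sided) = 0.00582
At α=0.05: p < α → reject H₀

reject H₀: yes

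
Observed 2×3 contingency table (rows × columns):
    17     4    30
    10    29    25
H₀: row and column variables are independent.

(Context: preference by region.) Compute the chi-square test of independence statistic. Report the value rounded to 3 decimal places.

test statistic = 19.995

Row totals [51, 64], col totals [27, 33, 55], n=115
χ² = (17−11.97)²/11.97 + (4−14.63)²/14.63 + (30−24.39)²/24.39 + (10−15.03)²/15.03 + (29−18.37)²/18.37 + (25−30.61)²/30.61 = 19.9947
df = 2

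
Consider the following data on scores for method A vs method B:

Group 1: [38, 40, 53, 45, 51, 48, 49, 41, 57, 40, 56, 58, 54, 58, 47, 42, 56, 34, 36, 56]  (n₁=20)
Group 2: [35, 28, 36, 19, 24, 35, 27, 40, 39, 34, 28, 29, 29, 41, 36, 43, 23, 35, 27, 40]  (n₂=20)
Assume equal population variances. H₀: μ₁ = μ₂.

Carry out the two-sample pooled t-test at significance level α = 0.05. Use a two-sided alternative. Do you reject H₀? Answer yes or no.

reject H₀: yes

x̄₁=47.950, s₁=7.970, n₁=20
x̄₂=32.400, s₂=6.700, n₂=20
s_p² = [19·7.970² + 19·6.700²]/38 = 54.2039
SE = √(s_p²·(1/20+1/20)) = 2.3282
t = (47.950−32.400)/2.3282 = 6.6791
df = 38
p-value (two-sided) = 0.00000
At α=0.05: p < α → reject H₀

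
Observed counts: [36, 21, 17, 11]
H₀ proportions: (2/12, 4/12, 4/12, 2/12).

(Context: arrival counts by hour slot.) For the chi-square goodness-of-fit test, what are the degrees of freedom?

df = k − 1 = 4 − 1 = 3

degrees of freedom = 3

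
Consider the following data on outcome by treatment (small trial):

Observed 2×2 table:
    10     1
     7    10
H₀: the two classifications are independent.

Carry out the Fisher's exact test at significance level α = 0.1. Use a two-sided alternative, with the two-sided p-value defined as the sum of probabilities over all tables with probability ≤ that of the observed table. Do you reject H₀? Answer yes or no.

reject H₀: yes

Margins: r₁=11, r₂=17, c₁=17, c₂=11, n=28
p_obs = C(11,10)·C(17,7)/C(28,17); sum pmf over tables with pmf ≤ p_obs
p-value (two-sided) = 0.01612
At α=0.1: p < α → reject H₀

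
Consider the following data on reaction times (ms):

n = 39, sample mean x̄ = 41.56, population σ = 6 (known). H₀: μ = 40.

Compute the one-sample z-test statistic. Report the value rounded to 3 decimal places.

test statistic = 1.624

SE = σ/√n = 6/√39 = 0.9608
z = (x̄−μ₀)/SE = (41.56−40)/0.9608 = 1.6237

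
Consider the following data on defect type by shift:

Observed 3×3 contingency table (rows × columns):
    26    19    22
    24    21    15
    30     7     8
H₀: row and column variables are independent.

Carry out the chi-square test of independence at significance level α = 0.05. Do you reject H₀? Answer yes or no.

Row totals [67, 60, 45], col totals [80, 47, 45], n=172
χ² = (26−31.16)²/31.16 + (19−18.31)²/18.31 + (22−17.53)²/17.53 + (24−27.91)²/27.91 + (21−16.40)²/16.40 + (15−15.70)²/15.70 + (30−20.93)²/20.93 + (7−12.30)²/12.30 + (8−11.77)²/11.77 = 11.3139
df = 4
p-value (upper-tail) = 0.02325
At α=0.05: p < α → reject H₀

reject H₀: yes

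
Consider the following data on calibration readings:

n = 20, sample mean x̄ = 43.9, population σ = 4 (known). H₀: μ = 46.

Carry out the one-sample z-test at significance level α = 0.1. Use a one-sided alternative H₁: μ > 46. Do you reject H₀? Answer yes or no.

SE = σ/√n = 4/√20 = 0.8944
z = (x̄−μ₀)/SE = (43.9−46)/0.8944 = -2.3479
p-value (one-sided, H₁ greater) = 0.99056
At α=0.1: p ≥ α → fail to reject H₀

reject H₀: no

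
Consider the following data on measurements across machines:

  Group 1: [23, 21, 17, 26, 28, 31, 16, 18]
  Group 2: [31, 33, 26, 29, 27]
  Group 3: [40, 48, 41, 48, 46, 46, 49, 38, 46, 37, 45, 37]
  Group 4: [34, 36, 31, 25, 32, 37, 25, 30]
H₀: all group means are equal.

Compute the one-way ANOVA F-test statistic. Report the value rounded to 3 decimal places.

test statistic = 36.041

Group means [22.50, 29.20, 43.42, 31.25], grand mean 33.242
SSB = Σnᵢ(x̄ᵢ−x̄)² = 2278.844; SSW = ΣΣ(x−x̄ᵢ)² = 611.217
MSB = 2278.844/3 = 759.6146; MSW = 611.217/29 = 21.0764
F = MSB/MSW = 36.0409
df = (3, 29)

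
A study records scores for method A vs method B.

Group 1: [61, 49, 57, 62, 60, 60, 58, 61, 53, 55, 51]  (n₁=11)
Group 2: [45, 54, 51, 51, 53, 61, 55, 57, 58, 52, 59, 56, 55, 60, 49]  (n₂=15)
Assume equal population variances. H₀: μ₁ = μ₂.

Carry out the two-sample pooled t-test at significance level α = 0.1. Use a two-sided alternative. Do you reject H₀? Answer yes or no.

reject H₀: no

x̄₁=57.000, s₁=4.427, n₁=11
x̄₂=54.400, s₂=4.372, n₂=15
s_p² = [10·4.427² + 14·4.372²]/24 = 19.3167
SE = √(s_p²·(1/11+1/15)) = 1.7447
t = (57.000−54.400)/1.7447 = 1.4903
df = 24
p-value (two-sided) = 0.14918
At α=0.1: p ≥ α → fail to reject H₀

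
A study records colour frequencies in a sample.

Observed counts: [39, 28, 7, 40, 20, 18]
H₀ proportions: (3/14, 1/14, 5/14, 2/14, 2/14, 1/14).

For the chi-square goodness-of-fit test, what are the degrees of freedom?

df = k − 1 = 6 − 1 = 5

degrees of freedom = 5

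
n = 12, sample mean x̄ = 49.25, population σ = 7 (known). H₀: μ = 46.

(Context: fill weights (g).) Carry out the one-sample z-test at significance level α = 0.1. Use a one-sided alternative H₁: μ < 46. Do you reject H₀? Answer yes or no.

SE = σ/√n = 7/√12 = 2.0207
z = (x̄−μ₀)/SE = (49.25−46)/2.0207 = 1.6083
p-value (one-sided, H₁ less) = 0.94612
At α=0.1: p ≥ α → fail to reject H₀

reject H₀: no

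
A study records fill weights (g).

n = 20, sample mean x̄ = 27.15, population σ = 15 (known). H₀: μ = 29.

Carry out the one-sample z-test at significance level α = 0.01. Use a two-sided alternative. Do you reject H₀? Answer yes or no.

reject H₀: no

SE = σ/√n = 15/√20 = 3.3541
z = (x̄−μ₀)/SE = (27.15−29)/3.3541 = -0.5516
p-value (two-sided) = 0.58125
At α=0.01: p ≥ α → fail to reject H₀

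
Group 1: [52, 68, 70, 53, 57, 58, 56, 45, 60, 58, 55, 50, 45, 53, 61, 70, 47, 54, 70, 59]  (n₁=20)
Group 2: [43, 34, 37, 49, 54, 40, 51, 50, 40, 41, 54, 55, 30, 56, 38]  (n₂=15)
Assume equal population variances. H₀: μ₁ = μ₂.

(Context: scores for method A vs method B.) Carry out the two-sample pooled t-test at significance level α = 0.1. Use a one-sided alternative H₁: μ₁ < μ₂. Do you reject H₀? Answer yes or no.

x̄₁=57.050, s₁=7.837, n₁=20
x̄₂=44.800, s₂=8.402, n₂=15
s_p² = [19·7.837² + 14·8.402²]/33 = 65.3136
SE = √(s_p²·(1/20+1/15)) = 2.7604
t = (57.050−44.800)/2.7604 = 4.4377
df = 33
p-value (one-sided, H₁ less) = 0.99995
At α=0.1: p ≥ α → fail to reject H₀

reject H₀: no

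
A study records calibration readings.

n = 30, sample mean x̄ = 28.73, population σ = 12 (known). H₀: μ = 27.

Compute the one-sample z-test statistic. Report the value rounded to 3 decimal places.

SE = σ/√n = 12/√30 = 2.1909
z = (x̄−μ₀)/SE = (28.73−27)/2.1909 = 0.7896

test statistic = 0.790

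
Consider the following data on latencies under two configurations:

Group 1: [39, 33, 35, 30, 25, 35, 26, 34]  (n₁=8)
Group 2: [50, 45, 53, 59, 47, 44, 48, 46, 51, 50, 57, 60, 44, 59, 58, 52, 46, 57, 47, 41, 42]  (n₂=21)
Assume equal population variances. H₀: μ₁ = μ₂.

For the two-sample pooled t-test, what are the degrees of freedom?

degrees of freedom = 27

df = n₁ + n₂ − 2 = 8 + 21 − 2 = 27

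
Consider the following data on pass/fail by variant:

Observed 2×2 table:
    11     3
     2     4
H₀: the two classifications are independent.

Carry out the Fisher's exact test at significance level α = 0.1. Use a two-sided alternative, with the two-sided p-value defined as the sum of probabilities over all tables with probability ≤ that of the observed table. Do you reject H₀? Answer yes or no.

Margins: r₁=14, r₂=6, c₁=13, c₂=7, n=20
p_obs = C(14,11)·C(6,2)/C(20,13); sum pmf over tables with pmf ≤ p_obs
p-value (two-sided) = 0.12193
At α=0.1: p ≥ α → fail to reject H₀

reject H₀: no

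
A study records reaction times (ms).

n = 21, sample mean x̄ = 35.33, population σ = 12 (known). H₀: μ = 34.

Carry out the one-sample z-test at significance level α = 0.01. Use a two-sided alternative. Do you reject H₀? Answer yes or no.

SE = σ/√n = 12/√21 = 2.6186
z = (x̄−μ₀)/SE = (35.33−34)/2.6186 = 0.5079
p-value (two-sided) = 0.61152
At α=0.01: p ≥ α → fail to reject H₀

reject H₀: no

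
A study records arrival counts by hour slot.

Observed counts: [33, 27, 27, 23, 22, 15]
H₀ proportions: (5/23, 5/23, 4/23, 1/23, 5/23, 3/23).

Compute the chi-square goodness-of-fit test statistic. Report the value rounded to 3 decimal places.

test statistic = 48.054

n = 147; E_i = n·p_i = [31.96, 31.96, 25.57, 6.39, 31.96, 19.17]
χ² = (33−31.96)²/31.96 + (27−31.96)²/31.96 + (27−25.57)²/25.57 + (23−6.39)²/6.39 + (22−31.96)²/31.96 + (15−19.17)²/19.17 = 48.0541
df = 5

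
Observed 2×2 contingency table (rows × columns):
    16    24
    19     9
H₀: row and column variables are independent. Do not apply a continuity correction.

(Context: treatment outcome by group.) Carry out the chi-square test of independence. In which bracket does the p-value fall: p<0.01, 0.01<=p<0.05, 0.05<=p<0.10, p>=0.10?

p-value bracket: 0.01<=p<0.05

Row totals [40, 28], col totals [35, 33], n=68
χ² = (16−20.59)²/20.59 + (24−19.41)²/19.41 + (19−14.41)²/14.41 + (9−13.59)²/13.59 = 5.1170
df = 1
p-value (upper-tail) = 0.02369
→ bracket: 0.01<=p<0.05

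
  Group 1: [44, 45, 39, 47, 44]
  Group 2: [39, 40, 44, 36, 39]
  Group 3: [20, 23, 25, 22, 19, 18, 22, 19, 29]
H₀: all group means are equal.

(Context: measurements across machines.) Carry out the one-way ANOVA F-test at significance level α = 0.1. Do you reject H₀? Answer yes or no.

Group means [43.80, 39.60, 21.89], grand mean 32.316
SSB = Σnᵢ(x̄ᵢ−x̄)² = 1903.216; SSW = ΣΣ(x−x̄ᵢ)² = 164.889
MSB = 1903.216/2 = 951.6082; MSW = 164.889/16 = 10.3056
F = MSB/MSW = 92.3393
df = (2, 16)
p-value (upper-tail) = 0.00000
At α=0.1: p < α → reject H₀

reject H₀: yes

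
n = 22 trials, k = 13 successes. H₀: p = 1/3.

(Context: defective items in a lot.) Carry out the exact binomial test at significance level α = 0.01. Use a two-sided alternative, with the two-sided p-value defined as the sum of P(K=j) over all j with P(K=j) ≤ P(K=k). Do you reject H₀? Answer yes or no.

reject H₀: no

Exact binomial: n=22, k=13, p₀=1/3=0.3333
P(X=j) = C(n,j)·p₀^j·(1−p₀)^(n−j); p = Σ P(X=j) over j with P(X=j) ≤ P(X=13)
p-value (two-sided) = 0.02093
At α=0.01: p ≥ α → fail to reject H₀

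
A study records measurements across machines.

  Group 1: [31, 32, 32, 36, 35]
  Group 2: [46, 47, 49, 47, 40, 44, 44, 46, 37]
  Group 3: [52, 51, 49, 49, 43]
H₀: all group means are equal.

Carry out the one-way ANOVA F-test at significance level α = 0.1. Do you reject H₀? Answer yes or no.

Group means [33.20, 44.44, 48.80], grand mean 42.632
SSB = Σnᵢ(x̄ᵢ−x̄)² = 664.599; SSW = ΣΣ(x−x̄ᵢ)² = 181.822
MSB = 664.599/2 = 332.2994; MSW = 181.822/16 = 11.3639
F = MSB/MSW = 29.2417
df = (2, 16)
p-value (upper-tail) = 0.00000
At α=0.1: p < α → reject H₀

reject H₀: yes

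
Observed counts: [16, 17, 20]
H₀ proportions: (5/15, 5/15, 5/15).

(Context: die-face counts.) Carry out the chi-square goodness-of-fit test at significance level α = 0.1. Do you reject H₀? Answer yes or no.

reject H₀: no

n = 53; E_i = n·p_i = [17.67, 17.67, 17.67]
χ² = (16−17.67)²/17.67 + (17−17.67)²/17.67 + (20−17.67)²/17.67 = 0.4906
df = 2
p-value (upper-tail) = 0.78248
At α=0.1: p ≥ α → fail to reject H₀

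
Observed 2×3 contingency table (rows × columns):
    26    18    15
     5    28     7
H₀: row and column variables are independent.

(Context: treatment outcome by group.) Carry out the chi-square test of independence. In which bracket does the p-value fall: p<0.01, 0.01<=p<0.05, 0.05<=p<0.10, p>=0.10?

p-value bracket: p<0.01

Row totals [59, 40], col totals [31, 46, 22], n=99
χ² = (26−18.47)²/18.47 + (18−27.41)²/27.41 + (15−13.11)²/13.11 + (5−12.53)²/12.53 + (28−18.59)²/18.59 + (7−8.89)²/8.89 = 16.2613
df = 2
p-value (upper-tail) = 0.00029
→ bracket: p<0.01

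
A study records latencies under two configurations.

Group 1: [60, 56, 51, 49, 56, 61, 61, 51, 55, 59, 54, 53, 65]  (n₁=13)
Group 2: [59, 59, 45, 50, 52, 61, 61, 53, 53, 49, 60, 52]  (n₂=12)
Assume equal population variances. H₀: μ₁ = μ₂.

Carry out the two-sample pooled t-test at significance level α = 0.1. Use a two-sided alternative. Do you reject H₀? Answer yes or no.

x̄₁=56.231, s₁=4.729, n₁=13
x̄₂=54.500, s₂=5.334, n₂=12
s_p² = [12·4.729² + 11·5.334²]/23 = 25.2742
SE = √(s_p²·(1/13+1/12)) = 2.0126
t = (56.231−54.500)/2.0126 = 0.8600
df = 23
p-value (two-sided) = 0.39867
At α=0.1: p ≥ α → fail to reject H₀

reject H₀: no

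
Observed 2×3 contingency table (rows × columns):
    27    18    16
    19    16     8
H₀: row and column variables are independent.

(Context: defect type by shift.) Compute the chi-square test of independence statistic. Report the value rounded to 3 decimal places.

Row totals [61, 43], col totals [46, 34, 24], n=104
χ² = (27−26.98)²/26.98 + (18−19.94)²/19.94 + (16−14.08)²/14.08 + (19−19.02)²/19.02 + (16−14.06)²/14.06 + (8−9.92)²/9.92 = 1.0930
df = 2

test statistic = 1.093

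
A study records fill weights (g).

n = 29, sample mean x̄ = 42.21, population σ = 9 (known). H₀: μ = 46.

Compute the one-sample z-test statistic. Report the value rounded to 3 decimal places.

test statistic = -2.268

SE = σ/√n = 9/√29 = 1.6713
z = (x̄−μ₀)/SE = (42.21−46)/1.6713 = -2.2678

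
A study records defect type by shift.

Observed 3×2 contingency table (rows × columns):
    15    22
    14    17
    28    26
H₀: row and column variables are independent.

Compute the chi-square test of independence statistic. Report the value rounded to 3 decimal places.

test statistic = 1.169

Row totals [37, 31, 54], col totals [57, 65], n=122
χ² = (15−17.29)²/17.29 + (22−19.71)²/19.71 + (14−14.48)²/14.48 + (17−16.52)²/16.52 + (28−25.23)²/25.23 + (26−28.77)²/28.77 = 1.1692
df = 2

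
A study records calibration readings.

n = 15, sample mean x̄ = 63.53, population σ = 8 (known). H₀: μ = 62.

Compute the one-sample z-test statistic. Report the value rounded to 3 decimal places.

SE = σ/√n = 8/√15 = 2.0656
z = (x̄−μ₀)/SE = (63.53−62)/2.0656 = 0.7407

test statistic = 0.741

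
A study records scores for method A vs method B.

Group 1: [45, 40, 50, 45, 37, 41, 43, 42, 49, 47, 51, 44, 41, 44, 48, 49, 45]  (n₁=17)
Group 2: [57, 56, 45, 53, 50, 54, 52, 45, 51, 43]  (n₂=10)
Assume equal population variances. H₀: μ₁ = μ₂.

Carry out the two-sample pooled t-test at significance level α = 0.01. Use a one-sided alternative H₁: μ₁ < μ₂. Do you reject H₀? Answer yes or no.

x̄₁=44.765, s₁=3.882, n₁=17
x̄₂=50.600, s₂=4.835, n₂=10
s_p² = [16·3.882² + 9·4.835²]/25 = 18.0584
SE = √(s_p²·(1/17+1/10)) = 1.6935
t = (44.765−50.600)/1.6935 = -3.4456
df = 25
p-value (one-sided, H₁ less) = 0.00101
At α=0.01: p < α → reject H₀

reject H₀: yes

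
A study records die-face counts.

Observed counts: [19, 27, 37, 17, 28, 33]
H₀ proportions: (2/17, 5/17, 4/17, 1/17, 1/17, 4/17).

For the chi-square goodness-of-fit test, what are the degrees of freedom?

degrees of freedom = 5

df = k − 1 = 6 − 1 = 5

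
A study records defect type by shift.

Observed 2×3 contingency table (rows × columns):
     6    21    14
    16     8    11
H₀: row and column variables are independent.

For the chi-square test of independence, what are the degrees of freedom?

degrees of freedom = 2

df = (r−1)(c−1) = (2−1)·(3−1) = 2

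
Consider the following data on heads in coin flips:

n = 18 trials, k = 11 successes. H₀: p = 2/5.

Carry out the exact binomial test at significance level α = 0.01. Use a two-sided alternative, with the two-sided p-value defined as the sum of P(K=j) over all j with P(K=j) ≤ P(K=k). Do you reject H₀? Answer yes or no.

Exact binomial: n=18, k=11, p₀=2/5=0.4000
P(X=j) = C(n,j)·p₀^j·(1−p₀)^(n−j); p = Σ P(X=j) over j with P(X=j) ≤ P(X=11)
p-value (two-sided) = 0.09043
At α=0.01: p ≥ α → fail to reject H₀

reject H₀: no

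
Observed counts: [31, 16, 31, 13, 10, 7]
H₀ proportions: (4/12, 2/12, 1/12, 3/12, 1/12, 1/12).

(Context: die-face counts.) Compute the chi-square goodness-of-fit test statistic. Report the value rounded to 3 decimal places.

n = 108; E_i = n·p_i = [36.00, 18.00, 9.00, 27.00, 9.00, 9.00]
χ² = (31−36.00)²/36.00 + (16−18.00)²/18.00 + (31−9.00)²/9.00 + (13−27.00)²/27.00 + (10−9.00)²/9.00 + (7−9.00)²/9.00 = 62.5093
df = 5

test statistic = 62.509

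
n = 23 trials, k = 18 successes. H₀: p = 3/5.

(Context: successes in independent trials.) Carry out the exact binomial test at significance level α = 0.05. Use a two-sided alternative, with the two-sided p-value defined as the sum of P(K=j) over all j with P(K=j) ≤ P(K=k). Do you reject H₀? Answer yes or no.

reject H₀: no

Exact binomial: n=23, k=18, p₀=3/5=0.6000
P(X=j) = C(n,j)·p₀^j·(1−p₀)^(n−j); p = Σ P(X=j) over j with P(X=j) ≤ P(X=18)
p-value (two-sided) = 0.08889
At α=0.05: p ≥ α → fail to reject H₀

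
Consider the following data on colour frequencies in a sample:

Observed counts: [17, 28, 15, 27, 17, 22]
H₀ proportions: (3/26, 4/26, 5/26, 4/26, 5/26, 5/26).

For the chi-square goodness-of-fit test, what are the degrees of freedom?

df = k − 1 = 6 − 1 = 5

degrees of freedom = 5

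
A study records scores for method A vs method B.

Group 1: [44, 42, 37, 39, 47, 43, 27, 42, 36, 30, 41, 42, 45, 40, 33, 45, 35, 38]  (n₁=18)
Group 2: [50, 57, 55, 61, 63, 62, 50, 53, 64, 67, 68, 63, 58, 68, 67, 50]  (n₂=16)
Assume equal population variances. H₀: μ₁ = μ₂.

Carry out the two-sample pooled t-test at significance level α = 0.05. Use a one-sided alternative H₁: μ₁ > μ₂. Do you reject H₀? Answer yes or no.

x̄₁=39.222, s₁=5.418, n₁=18
x̄₂=59.750, s₂=6.588, n₂=16
s_p² = [17·5.418² + 15·6.588²]/32 = 35.9410
SE = √(s_p²·(1/18+1/16)) = 2.0599
t = (39.222−59.750)/2.0599 = -9.9656
df = 32
p-value (one-sided, H₁ greater) = 1.00000
At α=0.05: p ≥ α → fail to reject H₀

reject H₀: no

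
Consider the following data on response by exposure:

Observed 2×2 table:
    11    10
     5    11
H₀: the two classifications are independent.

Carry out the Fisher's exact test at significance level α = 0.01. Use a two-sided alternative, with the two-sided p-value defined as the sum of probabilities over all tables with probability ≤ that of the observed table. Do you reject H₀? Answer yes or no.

reject H₀: no

Margins: r₁=21, r₂=16, c₁=16, c₂=21, n=37
p_obs = C(21,11)·C(16,5)/C(37,16); sum pmf over tables with pmf ≤ p_obs
p-value (two-sided) = 0.31608
At α=0.01: p ≥ α → fail to reject H₀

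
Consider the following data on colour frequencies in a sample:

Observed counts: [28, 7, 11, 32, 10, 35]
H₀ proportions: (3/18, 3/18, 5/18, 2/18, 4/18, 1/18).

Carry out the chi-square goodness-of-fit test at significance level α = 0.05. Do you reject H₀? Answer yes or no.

n = 123; E_i = n·p_i = [20.50, 20.50, 34.17, 13.67, 27.33, 6.83]
χ² = (28−20.50)²/20.50 + (7−20.50)²/20.50 + (11−34.17)²/34.17 + (32−13.67)²/13.67 + (10−27.33)²/27.33 + (35−6.83)²/6.83 = 179.0293
df = 5
p-value (upper-tail) = 0.00000
At α=0.05: p < α → reject H₀

reject H₀: yes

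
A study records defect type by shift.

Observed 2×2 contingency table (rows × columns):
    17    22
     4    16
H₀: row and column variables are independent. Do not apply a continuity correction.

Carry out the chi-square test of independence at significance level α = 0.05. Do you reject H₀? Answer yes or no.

Row totals [39, 20], col totals [21, 38], n=59
χ² = (17−13.88)²/13.88 + (22−25.12)²/25.12 + (4−7.12)²/7.12 + (16−12.88)²/12.88 = 3.2092
df = 1
p-value (upper-tail) = 0.07323
At α=0.05: p ≥ α → fail to reject H₀

reject H₀: no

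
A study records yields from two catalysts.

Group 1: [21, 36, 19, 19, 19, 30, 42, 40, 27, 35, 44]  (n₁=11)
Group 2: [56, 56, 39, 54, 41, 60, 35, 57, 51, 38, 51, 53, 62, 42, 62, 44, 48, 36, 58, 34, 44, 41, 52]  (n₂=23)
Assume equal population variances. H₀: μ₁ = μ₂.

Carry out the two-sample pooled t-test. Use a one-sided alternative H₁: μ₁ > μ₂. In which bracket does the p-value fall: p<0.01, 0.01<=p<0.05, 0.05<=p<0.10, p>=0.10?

p-value bracket: p>=0.10

x̄₁=30.182, s₁=9.765, n₁=11
x̄₂=48.435, s₂=9.024, n₂=23
s_p² = [10·9.765² + 22·9.024²]/32 = 85.7903
SE = √(s_p²·(1/11+1/23)) = 3.3955
t = (30.182−48.435)/3.3955 = -5.3757
df = 32
p-value (one-sided, H₁ greater) = 1.00000
→ bracket: p>=0.10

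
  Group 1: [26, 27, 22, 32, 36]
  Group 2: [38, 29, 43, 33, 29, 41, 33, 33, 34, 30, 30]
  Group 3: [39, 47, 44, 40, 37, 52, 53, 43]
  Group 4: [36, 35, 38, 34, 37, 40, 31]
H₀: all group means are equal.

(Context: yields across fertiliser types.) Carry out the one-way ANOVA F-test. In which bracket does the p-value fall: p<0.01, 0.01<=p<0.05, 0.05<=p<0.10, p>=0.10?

p-value bracket: p<0.01

Group means [28.60, 33.91, 44.38, 35.86], grand mean 36.194
SSB = Σnᵢ(x̄ᵢ−x̄)² = 881.997; SSW = ΣΣ(x−x̄ᵢ)² = 644.841
MSB = 881.997/3 = 293.9992; MSW = 644.841/27 = 23.8830
F = MSB/MSW = 12.3100
df = (3, 27)
p-value (upper-tail) = 0.00003
→ bracket: p<0.01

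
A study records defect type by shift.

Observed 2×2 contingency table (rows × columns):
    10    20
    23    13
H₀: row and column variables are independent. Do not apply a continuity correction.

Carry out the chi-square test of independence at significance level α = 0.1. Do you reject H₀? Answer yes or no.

reject H₀: yes

Row totals [30, 36], col totals [33, 33], n=66
χ² = (10−15.00)²/15.00 + (20−15.00)²/15.00 + (23−18.00)²/18.00 + (13−18.00)²/18.00 = 6.1111
df = 1
p-value (upper-tail) = 0.01343
At α=0.1: p < α → reject H₀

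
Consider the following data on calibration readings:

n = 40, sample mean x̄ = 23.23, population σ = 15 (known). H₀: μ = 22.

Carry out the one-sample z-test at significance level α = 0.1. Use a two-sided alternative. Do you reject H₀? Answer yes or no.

SE = σ/√n = 15/√40 = 2.3717
z = (x̄−μ₀)/SE = (23.23−22)/2.3717 = 0.5186
p-value (two-sided) = 0.60403
At α=0.1: p ≥ α → fail to reject H₀

reject H₀: no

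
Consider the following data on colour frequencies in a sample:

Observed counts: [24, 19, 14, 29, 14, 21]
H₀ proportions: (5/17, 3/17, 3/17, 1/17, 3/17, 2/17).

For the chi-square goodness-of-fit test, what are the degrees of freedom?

degrees of freedom = 5

df = k − 1 = 6 − 1 = 5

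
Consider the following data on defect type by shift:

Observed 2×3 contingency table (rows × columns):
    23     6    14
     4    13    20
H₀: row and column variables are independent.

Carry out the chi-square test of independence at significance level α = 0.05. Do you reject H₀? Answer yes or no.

reject H₀: yes

Row totals [43, 37], col totals [27, 19, 34], n=80
χ² = (23−14.51)²/14.51 + (6−10.21)²/10.21 + (14−18.27)²/18.27 + (4−12.49)²/12.49 + (13−8.79)²/8.79 + (20−15.72)²/15.72 = 16.6518
df = 2
p-value (upper-tail) = 0.00024
At α=0.05: p < α → reject H₀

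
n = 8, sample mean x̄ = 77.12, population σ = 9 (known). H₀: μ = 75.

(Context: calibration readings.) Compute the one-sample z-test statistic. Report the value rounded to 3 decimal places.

test statistic = 0.666

SE = σ/√n = 9/√8 = 3.1820
z = (x̄−μ₀)/SE = (77.12−75)/3.1820 = 0.6663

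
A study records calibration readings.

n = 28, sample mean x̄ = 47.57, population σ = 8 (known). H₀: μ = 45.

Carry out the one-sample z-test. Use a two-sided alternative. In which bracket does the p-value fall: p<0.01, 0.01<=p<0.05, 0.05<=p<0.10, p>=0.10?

p-value bracket: 0.05<=p<0.10

SE = σ/√n = 8/√28 = 1.5119
z = (x̄−μ₀)/SE = (47.57−45)/1.5119 = 1.6999
p-value (two-sided) = 0.08915
→ bracket: 0.05<=p<0.10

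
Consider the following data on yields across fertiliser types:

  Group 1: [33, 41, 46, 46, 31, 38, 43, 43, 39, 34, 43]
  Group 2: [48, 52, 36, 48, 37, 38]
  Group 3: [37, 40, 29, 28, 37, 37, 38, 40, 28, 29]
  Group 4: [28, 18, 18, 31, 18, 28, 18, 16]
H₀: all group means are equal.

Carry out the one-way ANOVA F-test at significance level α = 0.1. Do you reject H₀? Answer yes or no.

reject H₀: yes

Group means [39.73, 43.17, 34.30, 21.88], grand mean 34.686
SSB = Σnᵢ(x̄ᵢ−x̄)² = 2025.553; SSW = ΣΣ(x−x̄ᵢ)² = 999.990
MSB = 2025.553/3 = 675.1842; MSW = 999.990/31 = 32.2577
F = MSB/MSW = 20.9309
df = (3, 31)
p-value (upper-tail) = 0.00000
At α=0.1: p < α → reject H₀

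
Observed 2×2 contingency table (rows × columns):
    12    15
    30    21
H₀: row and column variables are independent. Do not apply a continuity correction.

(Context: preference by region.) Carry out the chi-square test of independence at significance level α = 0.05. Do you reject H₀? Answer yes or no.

Row totals [27, 51], col totals [42, 36], n=78
χ² = (12−14.54)²/14.54 + (15−12.46)²/12.46 + (30−27.46)²/27.46 + (21−23.54)²/23.54 = 1.4687
df = 1
p-value (upper-tail) = 0.22555
At α=0.05: p ≥ α → fail to reject H₀

reject H₀: no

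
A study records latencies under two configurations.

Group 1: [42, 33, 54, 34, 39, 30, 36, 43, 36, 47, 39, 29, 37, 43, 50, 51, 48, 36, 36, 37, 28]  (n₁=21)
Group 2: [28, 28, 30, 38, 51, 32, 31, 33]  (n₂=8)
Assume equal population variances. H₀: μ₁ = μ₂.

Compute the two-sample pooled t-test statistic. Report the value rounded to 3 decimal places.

x̄₁=39.429, s₁=7.346, n₁=21
x̄₂=33.875, s₂=7.624, n₂=8
s_p² = [20·7.346² + 7·7.624²]/27 = 55.0377
SE = √(s_p²·(1/21+1/8)) = 3.0823
t = (39.429−33.875)/3.0823 = 1.8018
df = 27

test statistic = 1.802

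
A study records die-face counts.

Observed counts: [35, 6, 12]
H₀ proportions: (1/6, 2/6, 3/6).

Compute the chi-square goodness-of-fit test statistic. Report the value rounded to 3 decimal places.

test statistic = 93.151

n = 53; E_i = n·p_i = [8.83, 17.67, 26.50]
χ² = (35−8.83)²/8.83 + (6−17.67)²/17.67 + (12−26.50)²/26.50 = 93.1509
df = 2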